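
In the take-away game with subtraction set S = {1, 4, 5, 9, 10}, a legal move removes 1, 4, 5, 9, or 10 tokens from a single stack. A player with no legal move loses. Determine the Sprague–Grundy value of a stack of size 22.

0

n :  0  1  2  3  4  5  6  7  8  9 10 11 12 13 14 15 16 17 18 19 20 21 22
G :  0  1  0  1  2  3  2  3  0  1  4  5  2  3  0  1  0  1  2  3  2  3  0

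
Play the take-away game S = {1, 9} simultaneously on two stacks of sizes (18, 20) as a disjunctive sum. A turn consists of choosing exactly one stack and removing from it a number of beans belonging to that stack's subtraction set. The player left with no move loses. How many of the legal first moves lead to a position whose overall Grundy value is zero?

All stacks use S = {1, 9}:
G(0) = 0
G(1) = mex{0} = 1
G(2) = mex{1} = 0
G(3) = mex{0} = 1
G(4) = mex{1} = 0
G(5) = mex{0} = 1
G(6) = mex{1} = 0
G(7) = mex{0} = 1
G(8) = mex{1} = 0
G(9) = mex{0,0} = 1
G(10) = mex{1,1} = 0
G(11) = mex{0,0} = 1
G(12) = mex{1,1} = 0
G(13) = mex{0,0} = 1
G(14) = mex{1,1} = 0
G(15) = mex{0,0} = 1
G(16) = mex{1,1} = 0
G(17) = mex{0,0} = 1
G(18) = mex{1,1} = 0
G(19) = mex{0,0} = 1
G(20) = mex{1,1} = 0
Stack A: G(18) = 0.
Stack B: G(20) = 0.
Combined Grundy value = 0 ⊕ 0 = 0.
A winning move leaves total XOR = 0, i.e. changes one component's Grundy value g to g ⊕ X where X is the current total.
Stack A: target g' = 0⊕0 = 0, but every legal move changes the Grundy value (mex property), so 0 moves.
Stack B: target g' = 0⊕0 = 0, but every legal move changes the Grundy value (mex property), so 0 moves.

0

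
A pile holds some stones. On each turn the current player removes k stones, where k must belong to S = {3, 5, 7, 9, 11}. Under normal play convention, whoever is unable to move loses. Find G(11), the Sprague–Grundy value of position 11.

G(0) = 0
G(1) = mex{} = 0
G(2) = mex{} = 0
G(3) = mex{0} = 1
G(4) = mex{0} = 1
G(5) = mex{0,0} = 1
G(6) = mex{1,0} = 2
G(7) = mex{1,0,0} = 2
G(8) = mex{1,1,0} = 2
G(9) = mex{2,1,0,0} = 3
G(10) = mex{2,1,1,0} = 3
G(11) = mex{2,2,1,0,0} = 3

3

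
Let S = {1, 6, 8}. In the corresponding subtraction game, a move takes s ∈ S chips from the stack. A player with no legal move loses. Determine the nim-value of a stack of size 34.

2

G(0) = 0
G(1) = mex{0} = 1
G(2) = mex{1} = 0
G(3) = mex{0} = 1
G(4) = mex{1} = 0
G(5) = mex{0} = 1
G(6) = mex{1,0} = 2
G(7) = mex{2,1} = 0
G(8) = mex{0,0,0} = 1
G(9) = mex{1,1,1} = 0
G(10) = mex{0,0,0} = 1
G(11) = mex{1,1,1} = 0
G(12) = mex{0,2,0} = 1
G(13) = mex{1,0,1} = 2
G(14) = mex{2,1,2} = 0
G(15) = mex{0,0,0} = 1
G(16) = mex{1,1,1} = 0
G(17) = mex{0,0,0} = 1
G(18) = mex{1,1,1} = 0
G(19) = mex{0,2,0} = 1
G(20) = mex{1,0,1} = 2
G(21) = mex{2,1,2} = 0
G(22) = mex{0,0,0} = 1
G(23) = mex{1,1,1} = 0
G(24) = mex{0,0,0} = 1
G(25) = mex{1,1,1} = 0
G(26) = mex{0,2,0} = 1
G(27) = mex{1,0,1} = 2
G(28) = mex{2,1,2} = 0
G(29) = mex{0,0,0} = 1
G(30) = mex{1,1,1} = 0
G(31) = mex{0,0,0} = 1
G(32) = mex{1,1,1} = 0
G(33) = mex{0,2,0} = 1
G(34) = mex{1,0,1} = 2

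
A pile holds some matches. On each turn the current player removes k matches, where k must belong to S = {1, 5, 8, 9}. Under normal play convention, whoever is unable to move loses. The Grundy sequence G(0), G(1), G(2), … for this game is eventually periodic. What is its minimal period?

16

G(0) = 0
G(1) = mex{0} = 1
G(2) = mex{1} = 0
G(3) = mex{0} = 1
G(4) = mex{1} = 0
G(5) = mex{0,0} = 1
G(6) = mex{1,1} = 0
G(7) = mex{0,0} = 1
G(8) = mex{1,1,0} = 2
G(9) = mex{2,0,1,0} = 3
G(10) = mex{3,1,0,1} = 2
G(11) = mex{2,0,1,0} = 3
G(12) = mex{3,1,0,1} = 2
G(13) = mex{2,2,1,0} = 3
G(14) = mex{3,3,0,1} = 2
G(15) = mex{2,2,1,0} = 3
G(16) = mex{3,3,2,1} = 0
G(17) = mex{0,2,3,2} = 1
G(18) = mex{1,3,2,3} = 0
G(19) = mex{0,2,3,2} = 1
G(20) = mex{1,3,2,3} = 0
G(21) = mex{0,0,3,2} = 1
G(22) = mex{1,1,2,3} = 0
G(23) = mex{0,0,3,2} = 1
G(24) = mex{1,1,0,3} = 2
G(25) = mex{2,0,1,0} = 3
G(26) = mex{3,1,0,1} = 2
G(27) = mex{2,0,1,0} = 3
G(28) = mex{3,1,0,1} = 2
G(29) = mex{2,2,1,0} = 3
G(30) = mex{3,3,0,1} = 2
G(31) = mex{2,2,1,0} = 3
G(32) = mex{3,3,2,1} = 0
G(33) = mex{0,2,3,2} = 1
G(n+16) = G(n) holds for n = 0,…,8 (a full window of length max(S) = 9), so the sequence is purely periodic with period 16.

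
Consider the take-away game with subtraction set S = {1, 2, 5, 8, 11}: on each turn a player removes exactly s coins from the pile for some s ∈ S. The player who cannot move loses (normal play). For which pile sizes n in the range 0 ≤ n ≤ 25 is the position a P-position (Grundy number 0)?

0, 3, 6, 9, 12, 15, 18, 21, 24

G(0) = 0
G(1) = mex{0} = 1
G(2) = mex{1,0} = 2
G(3) = mex{2,1} = 0
G(4) = mex{0,2} = 1
G(5) = mex{1,0,0} = 2
G(6) = mex{2,1,1} = 0
G(7) = mex{0,2,2} = 1
G(8) = mex{1,0,0,0} = 2
G(9) = mex{2,1,1,1} = 0
G(10) = mex{0,2,2,2} = 1
G(11) = mex{1,0,0,0,0} = 2
G(12) = mex{2,1,1,1,1} = 0
G(13) = mex{0,2,2,2,2} = 1
G(14) = mex{1,0,0,0,0} = 2
G(15) = mex{2,1,1,1,1} = 0
G(16) = mex{0,2,2,2,2} = 1
G(17) = mex{1,0,0,0,0} = 2
G(18) = mex{2,1,1,1,1} = 0
G(19) = mex{0,2,2,2,2} = 1
G(20) = mex{1,0,0,0,0} = 2
G(21) = mex{2,1,1,1,1} = 0
G(22) = mex{0,2,2,2,2} = 1
G(23) = mex{1,0,0,0,0} = 2
G(24) = mex{2,1,1,1,1} = 0
G(25) = mex{0,2,2,2,2} = 1
P-positions are exactly the n with G(n) = 0.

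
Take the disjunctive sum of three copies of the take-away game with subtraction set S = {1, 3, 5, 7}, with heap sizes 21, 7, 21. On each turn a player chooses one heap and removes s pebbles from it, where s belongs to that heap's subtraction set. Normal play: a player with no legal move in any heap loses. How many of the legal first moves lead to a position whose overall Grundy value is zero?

All heaps use S = {1, 3, 5, 7}:
n :  0  1  2  3  4  5  6  7  8  9 10 11 12 13 14 15 16 17 18 19 20 21
G :  0  1  0  1  0  1  0  1  0  1  0  1  0  1  0  1  0  1  0  1  0  1
Heap A: G(21) = 1.
Heap B: G(7) = 1.
Heap C: G(21) = 1.
Combined Grundy value = 1 ⊕ 1 ⊕ 1 = 1.
A winning move leaves total XOR = 0, i.e. changes one component's Grundy value g to g ⊕ X where X is the current total.
Heap A: need g' = 1⊕1 = 0. Options: 21−1→G=0, 21−3→G=0, 21−5→G=0, 21−7→G=0. Hits: 4.
Heap B: need g' = 1⊕1 = 0. Options: 7−1→G=0, 7−3→G=0, 7−5→G=0, 7−7→G=0. Hits: 4.
Heap C: need g' = 1⊕1 = 0. Options: 21−1→G=0, 21−3→G=0, 21−5→G=0, 21−7→G=0. Hits: 4.

12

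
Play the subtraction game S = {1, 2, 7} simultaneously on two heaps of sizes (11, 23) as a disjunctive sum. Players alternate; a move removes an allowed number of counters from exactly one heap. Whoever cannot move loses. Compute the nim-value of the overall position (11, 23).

0

All heaps use S = {1, 2, 7}:
G(0) = 0
G(1) = mex{0} = 1
G(2) = mex{1,0} = 2
G(3) = mex{2,1} = 0
G(4) = mex{0,2} = 1
G(5) = mex{1,0} = 2
G(6) = mex{2,1} = 0
G(7) = mex{0,2,0} = 1
G(8) = mex{1,0,1} = 2
G(9) = mex{2,1,2} = 0
G(10) = mex{0,2,0} = 1
G(11) = mex{1,0,1} = 2
G(12) = mex{2,1,2} = 0
G(13) = mex{0,2,0} = 1
G(14) = mex{1,0,1} = 2
G(15) = mex{2,1,2} = 0
G(16) = mex{0,2,0} = 1
G(17) = mex{1,0,1} = 2
G(18) = mex{2,1,2} = 0
G(19) = mex{0,2,0} = 1
G(20) = mex{1,0,1} = 2
G(21) = mex{2,1,2} = 0
G(22) = mex{0,2,0} = 1
G(23) = mex{1,0,1} = 2
Heap A: G(11) = 2.
Heap B: G(23) = 2.
Combined Grundy value = 2 ⊕ 2 = 0.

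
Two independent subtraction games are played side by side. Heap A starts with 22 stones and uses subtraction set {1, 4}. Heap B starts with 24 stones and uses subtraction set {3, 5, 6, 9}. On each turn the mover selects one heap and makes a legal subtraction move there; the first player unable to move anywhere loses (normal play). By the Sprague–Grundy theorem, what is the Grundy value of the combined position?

0

Heap A, S = {1, 4}:
G(0) = 0
G(1) = mex{0} = 1
G(2) = mex{1} = 0
G(3) = mex{0} = 1
G(4) = mex{1,0} = 2
G(5) = mex{2,1} = 0
G(6) = mex{0,0} = 1
G(7) = mex{1,1} = 0
G(8) = mex{0,2} = 1
G(9) = mex{1,0} = 2
G(10) = mex{2,1} = 0
G(11) = mex{0,0} = 1
G(12) = mex{1,1} = 0
G(13) = mex{0,2} = 1
G(14) = mex{1,0} = 2
G(15) = mex{2,1} = 0
G(16) = mex{0,0} = 1
G(17) = mex{1,1} = 0
G(18) = mex{0,2} = 1
G(19) = mex{1,0} = 2
G(20) = mex{2,1} = 0
G(21) = mex{0,0} = 1
G(22) = mex{1,1} = 0
G_A(22) = 0.
Heap B, S = {3, 5, 6, 9}:
G(0) = 0
G(1) = mex{} = 0
G(2) = mex{} = 0
G(3) = mex{0} = 1
G(4) = mex{0} = 1
G(5) = mex{0,0} = 1
G(6) = mex{1,0,0} = 2
G(7) = mex{1,0,0} = 2
G(8) = mex{1,1,0} = 2
G(9) = mex{2,1,1,0} = 3
G(10) = mex{2,1,1,0} = 3
G(11) = mex{2,2,1,0} = 3
G(12) = mex{3,2,2,1} = 0
G(13) = mex{3,2,2,1} = 0
G(14) = mex{3,3,2,1} = 0
G(15) = mex{0,3,3,2} = 1
G(16) = mex{0,3,3,2} = 1
G(17) = mex{0,0,3,2} = 1
G(18) = mex{1,0,0,3} = 2
G(19) = mex{1,0,0,3} = 2
G(20) = mex{1,1,0,3} = 2
G(21) = mex{2,1,1,0} = 3
G(22) = mex{2,1,1,0} = 3
G(23) = mex{2,2,1,0} = 3
G(24) = mex{3,2,2,1} = 0
G_B(24) = 0.
Combined Grundy value = 0 ⊕ 0 = 0.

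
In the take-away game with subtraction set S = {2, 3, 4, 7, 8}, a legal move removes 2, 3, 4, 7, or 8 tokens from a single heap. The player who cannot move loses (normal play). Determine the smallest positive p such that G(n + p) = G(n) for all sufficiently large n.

11

n :  0  1  2  3  4  5  6  7  8  9 10 11 12 13 14 15 16 17 18 19 20 21 22 23
G :  0  0  1  1  2  2  0  3  1  4  2  0  0  1  1  2  2  0  3  1  4  2  0  0
G(n+11) = G(n) holds for n = 0,…,7 (a full window of length max(S) = 8), so the sequence is purely periodic with period 11.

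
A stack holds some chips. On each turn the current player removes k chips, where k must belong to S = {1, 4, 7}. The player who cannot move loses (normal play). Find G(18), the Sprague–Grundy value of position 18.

0

n :  0  1  2  3  4  5  6  7  8  9 10 11 12 13 14 15 16 17 18
G :  0  1  0  1  2  0  1  2  0  1  0  1  2  0  1  2  0  1  0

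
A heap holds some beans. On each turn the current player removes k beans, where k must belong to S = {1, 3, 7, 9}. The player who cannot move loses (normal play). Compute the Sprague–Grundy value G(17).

1

G(0) = 0
G(1) = mex{0} = 1
G(2) = mex{1} = 0
G(3) = mex{0,0} = 1
G(4) = mex{1,1} = 0
G(5) = mex{0,0} = 1
G(6) = mex{1,1} = 0
G(7) = mex{0,0,0} = 1
G(8) = mex{1,1,1} = 0
G(9) = mex{0,0,0,0} = 1
G(10) = mex{1,1,1,1} = 0
G(11) = mex{0,0,0,0} = 1
G(12) = mex{1,1,1,1} = 0
G(13) = mex{0,0,0,0} = 1
G(14) = mex{1,1,1,1} = 0
G(15) = mex{0,0,0,0} = 1
G(16) = mex{1,1,1,1} = 0
G(17) = mex{0,0,0,0} = 1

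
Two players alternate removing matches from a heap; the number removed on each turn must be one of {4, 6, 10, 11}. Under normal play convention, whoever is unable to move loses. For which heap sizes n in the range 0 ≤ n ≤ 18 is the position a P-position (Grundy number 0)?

n :  0  1  2  3  4  5  6  7  8  9 10 11 12 13 14 15 16 17 18
G :  0  0  0  0  1  1  1  1  2  2  2  2  3  3  3  0  0  0  0
P-positions are exactly the n with G(n) = 0.

0, 1, 2, 3, 15, 16, 17, 18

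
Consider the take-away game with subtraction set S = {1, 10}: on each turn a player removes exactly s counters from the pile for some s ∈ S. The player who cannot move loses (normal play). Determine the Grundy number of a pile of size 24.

n :  0  1  2  3  4  5  6  7  8  9 10 11 12 13 14 15 16 17 18 19 20 21 22 23 24
G :  0  1  0  1  0  1  0  1  0  1  2  0  1  0  1  0  1  0  1  0  1  2  0  1  0

0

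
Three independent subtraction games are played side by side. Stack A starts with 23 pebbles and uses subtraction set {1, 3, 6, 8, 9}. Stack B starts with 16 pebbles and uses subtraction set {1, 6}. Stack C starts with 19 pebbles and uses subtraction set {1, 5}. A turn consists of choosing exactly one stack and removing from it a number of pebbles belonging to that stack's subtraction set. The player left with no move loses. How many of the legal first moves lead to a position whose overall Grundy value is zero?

2

Stack A, S = {1, 3, 6, 8, 9}:
n :  0  1  2  3  4  5  6  7  8  9 10 11 12 13 14 15 16 17 18 19 20 21 22 23
G :  0  1  0  1  0  1  2  3  2  3  2  3  4  5  0  1  0  1  0  1  2  3  2  3
G_A(23) = 3.
Stack B, S = {1, 6}:
n :  0  1  2  3  4  5  6  7  8  9 10 11 12 13 14 15 16
G :  0  1  0  1  0  1  2  0  1  0  1  0  1  2  0  1  0
G_B(16) = 0.
Stack C, S = {1, 5}:
n :  0  1  2  3  4  5  6  7  8  9 10 11 12 13 14 15 16 17 18 19
G :  0  1  0  1  0  1  0  1  0  1  0  1  0  1  0  1  0  1  0  1
G_C(19) = 1.
Combined Grundy value = 3 ⊕ 0 ⊕ 1 = 2.
A winning move leaves total XOR = 0, i.e. changes one component's Grundy value g to g ⊕ X where X is the current total.
Stack A: need g' = 3⊕2 = 1. Options: 23−1→G=2, 23−3→G=2, 23−6→G=1, 23−8→G=1, 23−9→G=0. Hits: 2.
Stack B: need g' = 0⊕2 = 2. Options: 16−1→G=1, 16−6→G=1. Hits: 0.
Stack C: need g' = 1⊕2 = 3. Options: 19−1→G=0, 19−5→G=0. Hits: 0.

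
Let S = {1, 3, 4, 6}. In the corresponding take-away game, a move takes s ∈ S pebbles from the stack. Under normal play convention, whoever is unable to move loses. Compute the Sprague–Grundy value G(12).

3

G(0) = 0
G(1) = mex{0} = 1
G(2) = mex{1} = 0
G(3) = mex{0,0} = 1
G(4) = mex{1,1,0} = 2
G(5) = mex{2,0,1} = 3
G(6) = mex{3,1,0,0} = 2
G(7) = mex{2,2,1,1} = 0
G(8) = mex{0,3,2,0} = 1
G(9) = mex{1,2,3,1} = 0
G(10) = mex{0,0,2,2} = 1
G(11) = mex{1,1,0,3} = 2
G(12) = mex{2,0,1,2} = 3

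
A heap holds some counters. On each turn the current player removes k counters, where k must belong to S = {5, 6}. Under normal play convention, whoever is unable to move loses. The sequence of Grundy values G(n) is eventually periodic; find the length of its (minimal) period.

G(0) = 0
G(1) = mex{} = 0
G(2) = mex{} = 0
G(3) = mex{} = 0
G(4) = mex{} = 0
G(5) = mex{0} = 1
G(6) = mex{0,0} = 1
G(7) = mex{0,0} = 1
G(8) = mex{0,0} = 1
G(9) = mex{0,0} = 1
G(10) = mex{1,0} = 2
G(11) = mex{1,1} = 0
G(12) = mex{1,1} = 0
G(13) = mex{1,1} = 0
G(14) = mex{1,1} = 0
G(15) = mex{2,1} = 0
G(16) = mex{0,2} = 1
G(17) = mex{0,0} = 1
G(18) = mex{0,0} = 1
G(19) = mex{0,0} = 1
G(20) = mex{0,0} = 1
G(21) = mex{1,0} = 2
G(22) = mex{1,1} = 0
G(23) = mex{1,1} = 0
G(n+11) = G(n) holds for n = 0,…,5 (a full window of length max(S) = 6), so the sequence is purely periodic with period 11.

11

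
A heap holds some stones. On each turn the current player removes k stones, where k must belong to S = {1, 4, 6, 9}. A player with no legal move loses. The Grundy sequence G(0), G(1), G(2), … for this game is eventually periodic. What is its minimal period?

5

G(0) = 0
G(1) = mex{0} = 1
G(2) = mex{1} = 0
G(3) = mex{0} = 1
G(4) = mex{1,0} = 2
G(5) = mex{2,1} = 0
G(6) = mex{0,0,0} = 1
G(7) = mex{1,1,1} = 0
G(8) = mex{0,2,0} = 1
G(9) = mex{1,0,1,0} = 2
G(10) = mex{2,1,2,1} = 0
G(11) = mex{0,0,0,0} = 1
G(12) = mex{1,1,1,1} = 0
G(13) = mex{0,2,0,2} = 1
G(14) = mex{1,0,1,0} = 2
G(15) = mex{2,1,2,1} = 0
G(n+5) = G(n) holds for n = 0,…,8 (a full window of length max(S) = 9), so the sequence is purely periodic with period 5.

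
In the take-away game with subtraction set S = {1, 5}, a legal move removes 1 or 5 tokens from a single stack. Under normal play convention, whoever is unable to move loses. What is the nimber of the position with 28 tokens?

n :  0  1  2  3  4  5  6  7  8  9 10 11 12 13 14 15 16 17 18 19 20 21 22 23 24 25 26 27 28
G :  0  1  0  1  0  1  0  1  0  1  0  1  0  1  0  1  0  1  0  1  0  1  0  1  0  1  0  1  0

0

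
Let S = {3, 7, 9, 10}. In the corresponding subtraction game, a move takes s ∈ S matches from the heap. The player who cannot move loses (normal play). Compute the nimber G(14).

n :  0  1  2  3  4  5  6  7  8  9 10 11 12 13 14
G :  0  0  0  1  1  1  0  2  2  1  3  3  2  2  0

0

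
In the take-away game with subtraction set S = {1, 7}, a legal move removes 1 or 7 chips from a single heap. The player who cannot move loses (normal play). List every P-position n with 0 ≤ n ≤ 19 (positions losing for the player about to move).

G(0) = 0
G(1) = mex{0} = 1
G(2) = mex{1} = 0
G(3) = mex{0} = 1
G(4) = mex{1} = 0
G(5) = mex{0} = 1
G(6) = mex{1} = 0
G(7) = mex{0,0} = 1
G(8) = mex{1,1} = 0
G(9) = mex{0,0} = 1
G(10) = mex{1,1} = 0
G(11) = mex{0,0} = 1
G(12) = mex{1,1} = 0
G(13) = mex{0,0} = 1
G(14) = mex{1,1} = 0
G(15) = mex{0,0} = 1
G(16) = mex{1,1} = 0
G(17) = mex{0,0} = 1
G(18) = mex{1,1} = 0
G(19) = mex{0,0} = 1
P-positions are exactly the n with G(n) = 0.

0, 2, 4, 6, 8, 10, 12, 14, 16, 18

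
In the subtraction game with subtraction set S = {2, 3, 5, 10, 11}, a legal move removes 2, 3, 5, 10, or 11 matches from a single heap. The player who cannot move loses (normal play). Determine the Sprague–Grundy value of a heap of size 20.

3

n :  0  1  2  3  4  5  6  7  8  9 10 11 12 13 14 15 16 17 18 19 20
G :  0  0  1  1  2  2  3  0  0  1  1  2  2  3  0  0  1  1  2  2  3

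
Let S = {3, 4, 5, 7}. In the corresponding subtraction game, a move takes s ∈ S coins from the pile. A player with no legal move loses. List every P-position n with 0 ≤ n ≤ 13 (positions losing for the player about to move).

0, 1, 2, 10, 11, 12

n :  0  1  2  3  4  5  6  7  8  9 10 11 12 13
G :  0  0  0  1  1  1  2  2  2  3  0  0  0  1
P-positions are exactly the n with G(n) = 0.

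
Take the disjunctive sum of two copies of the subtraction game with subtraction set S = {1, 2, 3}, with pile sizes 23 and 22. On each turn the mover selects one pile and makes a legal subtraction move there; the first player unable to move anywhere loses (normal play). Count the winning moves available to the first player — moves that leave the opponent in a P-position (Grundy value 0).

All piles use S = {1, 2, 3}:
n :  0  1  2  3  4  5  6  7  8  9 10 11 12 13 14 15 16 17 18 19 20 21 22 23
G :  0  1  2  3  0  1  2  3  0  1  2  3  0  1  2  3  0  1  2  3  0  1  2  3
Pile A: G(23) = 3.
Pile B: G(22) = 2.
Combined Grundy value = 3 ⊕ 2 = 1.
A winning move leaves total XOR = 0, i.e. changes one component's Grundy value g to g ⊕ X where X is the current total.
Pile A: need g' = 3⊕1 = 2. Options: 23−1→G=2, 23−2→G=1, 23−3→G=0. Hits: 1.
Pile B: need g' = 2⊕1 = 3. Options: 22−1→G=1, 22−2→G=0, 22−3→G=3. Hits: 1.

2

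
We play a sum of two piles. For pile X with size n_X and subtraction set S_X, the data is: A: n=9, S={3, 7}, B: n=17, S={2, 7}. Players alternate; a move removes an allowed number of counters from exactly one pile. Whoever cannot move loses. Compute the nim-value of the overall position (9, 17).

Pile A, S = {3, 7}:
n : 0 1 2 3 4 5 6 7 8 9
G : 0 0 0 1 1 1 0 2 2 1
G_A(9) = 1.
Pile B, S = {2, 7}:
n :  0  1  2  3  4  5  6  7  8  9 10 11 12 13 14 15 16 17
G :  0  0  1  1  0  0  1  1  2  0  0  1  1  0  0  1  1  2
G_B(17) = 2.
Combined Grundy value = 1 ⊕ 2 = 3.

3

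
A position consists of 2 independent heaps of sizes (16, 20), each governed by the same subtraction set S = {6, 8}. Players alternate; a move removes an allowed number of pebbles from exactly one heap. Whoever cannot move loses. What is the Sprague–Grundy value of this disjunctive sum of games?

1

All heaps use S = {6, 8}:
G(0) = 0
G(1) = mex{} = 0
G(2) = mex{} = 0
G(3) = mex{} = 0
G(4) = mex{} = 0
G(5) = mex{} = 0
G(6) = mex{0} = 1
G(7) = mex{0} = 1
G(8) = mex{0,0} = 1
G(9) = mex{0,0} = 1
G(10) = mex{0,0} = 1
G(11) = mex{0,0} = 1
G(12) = mex{1,0} = 2
G(13) = mex{1,0} = 2
G(14) = mex{1,1} = 0
G(15) = mex{1,1} = 0
G(16) = mex{1,1} = 0
G(17) = mex{1,1} = 0
G(18) = mex{2,1} = 0
G(19) = mex{2,1} = 0
G(20) = mex{0,2} = 1
Heap A: G(16) = 0.
Heap B: G(20) = 1.
Combined Grundy value = 0 ⊕ 1 = 1.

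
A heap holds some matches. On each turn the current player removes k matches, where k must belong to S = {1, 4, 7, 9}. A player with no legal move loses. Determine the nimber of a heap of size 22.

n :  0  1  2  3  4  5  6  7  8  9 10 11 12 13 14 15 16 17 18 19 20 21 22
G :  0  1  0  1  2  0  1  2  0  1  0  1  2  0  1  2  0  1  0  1  2  0  1

1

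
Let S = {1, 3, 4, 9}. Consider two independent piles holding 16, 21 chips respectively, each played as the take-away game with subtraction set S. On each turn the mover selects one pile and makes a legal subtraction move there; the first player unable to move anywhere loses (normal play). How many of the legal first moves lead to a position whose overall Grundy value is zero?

All piles use S = {1, 3, 4, 9}:
n :  0  1  2  3  4  5  6  7  8  9 10 11 12 13 14 15 16 17 18 19 20 21
G :  0  1  0  1  2  3  2  0  1  4  3  2  0  1  0  1  2  3  2  0  1  4
Pile A: G(16) = 2.
Pile B: G(21) = 4.
Combined Grundy value = 2 ⊕ 4 = 6.
A winning move leaves total XOR = 0, i.e. changes one component's Grundy value g to g ⊕ X where X is the current total.
Pile A: need g' = 2⊕6 = 4. Options: 16−1→G=1, 16−3→G=1, 16−4→G=0, 16−9→G=0. Hits: 0.
Pile B: need g' = 4⊕6 = 2. Options: 21−1→G=1, 21−3→G=2, 21−4→G=3, 21−9→G=0. Hits: 1.

1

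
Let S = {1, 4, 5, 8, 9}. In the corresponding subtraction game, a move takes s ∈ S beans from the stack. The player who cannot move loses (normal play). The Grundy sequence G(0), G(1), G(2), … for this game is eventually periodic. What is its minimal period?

n :  0  1  2  3  4  5  6  7  8  9 10 11 12 13 14 15 16 17 18 19 20 21 22 23 24 25
G :  0  1  0  1  2  3  2  3  4  5  4  5  0  1  0  1  2  3  2  3  4  5  4  5  0  1
G(n+12) = G(n) holds for n = 0,…,8 (a full window of length max(S) = 9), so the sequence is purely periodic with period 12.

12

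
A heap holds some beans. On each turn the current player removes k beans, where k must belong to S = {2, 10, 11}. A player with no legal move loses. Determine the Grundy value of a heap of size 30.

n :  0  1  2  3  4  5  6  7  8  9 10 11 12 13 14 15 16 17 18 19 20 21 22 23 24 25 26 27 28 29 30
G :  0  0  1  1  0  0  1  1  0  0  1  1  2  0  3  1  2  0  3  1  2  0  0  1  1  0  0  1  1  0  0

0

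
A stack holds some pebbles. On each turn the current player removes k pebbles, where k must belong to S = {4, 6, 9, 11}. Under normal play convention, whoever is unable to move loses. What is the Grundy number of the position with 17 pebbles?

0

G(0) = 0
G(1) = mex{} = 0
G(2) = mex{} = 0
G(3) = mex{} = 0
G(4) = mex{0} = 1
G(5) = mex{0} = 1
G(6) = mex{0,0} = 1
G(7) = mex{0,0} = 1
G(8) = mex{1,0} = 2
G(9) = mex{1,0,0} = 2
G(10) = mex{1,1,0} = 2
G(11) = mex{1,1,0,0} = 2
G(12) = mex{2,1,0,0} = 3
G(13) = mex{2,1,1,0} = 3
G(14) = mex{2,2,1,0} = 3
G(15) = mex{2,2,1,1} = 0
G(16) = mex{3,2,1,1} = 0
G(17) = mex{3,2,2,1} = 0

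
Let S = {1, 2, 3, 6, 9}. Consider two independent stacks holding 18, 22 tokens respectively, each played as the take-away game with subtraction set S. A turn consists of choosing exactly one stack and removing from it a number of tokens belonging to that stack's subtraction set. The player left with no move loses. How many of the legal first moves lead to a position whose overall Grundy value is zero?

All stacks use S = {1, 2, 3, 6, 9}:
G(0) = 0
G(1) = mex{0} = 1
G(2) = mex{1,0} = 2
G(3) = mex{2,1,0} = 3
G(4) = mex{3,2,1} = 0
G(5) = mex{0,3,2} = 1
G(6) = mex{1,0,3,0} = 2
G(7) = mex{2,1,0,1} = 3
G(8) = mex{3,2,1,2} = 0
G(9) = mex{0,3,2,3,0} = 1
G(10) = mex{1,0,3,0,1} = 2
G(11) = mex{2,1,0,1,2} = 3
G(12) = mex{3,2,1,2,3} = 0
G(13) = mex{0,3,2,3,0} = 1
G(14) = mex{1,0,3,0,1} = 2
G(15) = mex{2,1,0,1,2} = 3
G(16) = mex{3,2,1,2,3} = 0
G(17) = mex{0,3,2,3,0} = 1
G(18) = mex{1,0,3,0,1} = 2
G(19) = mex{2,1,0,1,2} = 3
G(20) = mex{3,2,1,2,3} = 0
G(21) = mex{0,3,2,3,0} = 1
G(22) = mex{1,0,3,0,1} = 2
Stack A: G(18) = 2.
Stack B: G(22) = 2.
Combined Grundy value = 2 ⊕ 2 = 0.
A winning move leaves total XOR = 0, i.e. changes one component's Grundy value g to g ⊕ X where X is the current total.
Stack A: target g' = 2⊕0 = 2, but every legal move changes the Grundy value (mex property), so 0 moves.
Stack B: target g' = 2⊕0 = 2, but every legal move changes the Grundy value (mex property), so 0 moves.

0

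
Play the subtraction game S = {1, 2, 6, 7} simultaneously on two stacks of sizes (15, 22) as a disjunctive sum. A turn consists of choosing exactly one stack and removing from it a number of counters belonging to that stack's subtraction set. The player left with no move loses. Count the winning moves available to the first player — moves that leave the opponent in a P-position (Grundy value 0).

All stacks use S = {1, 2, 6, 7}:
n :  0  1  2  3  4  5  6  7  8  9 10 11 12 13 14 15 16 17 18 19 20 21 22
G :  0  1  2  0  1  2  3  4  0  1  2  0  1  2  3  4  0  1  2  0  1  2  3
Stack A: G(15) = 4.
Stack B: G(22) = 3.
Combined Grundy value = 4 ⊕ 3 = 7.
A winning move leaves total XOR = 0, i.e. changes one component's Grundy value g to g ⊕ X where X is the current total.
Stack A: need g' = 4⊕7 = 3. Options: 15−1→G=3, 15−2→G=2, 15−6→G=1, 15−7→G=0. Hits: 1.
Stack B: need g' = 3⊕7 = 4. Options: 22−1→G=2, 22−2→G=1, 22−6→G=0, 22−7→G=4. Hits: 1.

2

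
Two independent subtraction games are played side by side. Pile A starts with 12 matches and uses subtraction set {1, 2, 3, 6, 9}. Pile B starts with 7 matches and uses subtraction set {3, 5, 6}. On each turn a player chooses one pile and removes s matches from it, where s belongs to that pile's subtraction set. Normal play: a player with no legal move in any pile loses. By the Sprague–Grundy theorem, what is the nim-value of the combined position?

2

Pile A, S = {1, 2, 3, 6, 9}:
G(0) = 0
G(1) = mex{0} = 1
G(2) = mex{1,0} = 2
G(3) = mex{2,1,0} = 3
G(4) = mex{3,2,1} = 0
G(5) = mex{0,3,2} = 1
G(6) = mex{1,0,3,0} = 2
G(7) = mex{2,1,0,1} = 3
G(8) = mex{3,2,1,2} = 0
G(9) = mex{0,3,2,3,0} = 1
G(10) = mex{1,0,3,0,1} = 2
G(11) = mex{2,1,0,1,2} = 3
G(12) = mex{3,2,1,2,3} = 0
G_A(12) = 0.
Pile B, S = {3, 5, 6}:
n : 0 1 2 3 4 5 6 7
G : 0 0 0 1 1 1 2 2
G_B(7) = 2.
Combined Grundy value = 0 ⊕ 2 = 2.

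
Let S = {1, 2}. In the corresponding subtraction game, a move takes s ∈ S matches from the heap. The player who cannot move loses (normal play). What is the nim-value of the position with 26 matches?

n :  0  1  2  3  4  5  6  7  8  9 10 11 12 13 14 15 16 17 18 19 20 21 22 23 24 25 26
G :  0  1  2  0  1  2  0  1  2  0  1  2  0  1  2  0  1  2  0  1  2  0  1  2  0  1  2

2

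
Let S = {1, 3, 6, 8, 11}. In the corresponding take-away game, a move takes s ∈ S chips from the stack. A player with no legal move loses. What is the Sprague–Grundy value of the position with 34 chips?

n :  0  1  2  3  4  5  6  7  8  9 10 11 12 13 14 15 16 17 18 19 20 21 22 23 24 25 26 27 28 29 30 31 32 33 34
G :  0  1  0  1  0  1  2  3  2  0  1  3  4  2  0  1  0  1  0  1  2  3  2  0  1  3  4  2  0  1  0  1  0  1  2

2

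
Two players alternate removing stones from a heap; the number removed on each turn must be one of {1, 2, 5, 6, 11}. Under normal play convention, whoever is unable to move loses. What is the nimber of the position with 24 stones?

0

G(0) = 0
G(1) = mex{0} = 1
G(2) = mex{1,0} = 2
G(3) = mex{2,1} = 0
G(4) = mex{0,2} = 1
G(5) = mex{1,0,0} = 2
G(6) = mex{2,1,1,0} = 3
G(7) = mex{3,2,2,1} = 0
G(8) = mex{0,3,0,2} = 1
G(9) = mex{1,0,1,0} = 2
G(10) = mex{2,1,2,1} = 0
G(11) = mex{0,2,3,2,0} = 1
G(12) = mex{1,0,0,3,1} = 2
G(13) = mex{2,1,1,0,2} = 3
G(14) = mex{3,2,2,1,0} = 4
G(15) = mex{4,3,0,2,1} = 5
G(16) = mex{5,4,1,0,2} = 3
G(17) = mex{3,5,2,1,3} = 0
G(18) = mex{0,3,3,2,0} = 1
G(19) = mex{1,0,4,3,1} = 2
G(20) = mex{2,1,5,4,2} = 0
G(21) = mex{0,2,3,5,0} = 1
G(22) = mex{1,0,0,3,1} = 2
G(23) = mex{2,1,1,0,2} = 3
G(24) = mex{3,2,2,1,3} = 0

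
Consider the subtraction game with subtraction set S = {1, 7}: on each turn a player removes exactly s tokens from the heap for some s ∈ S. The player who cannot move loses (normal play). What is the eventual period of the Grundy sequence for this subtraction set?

2

n :  0  1  2  3  4  5  6  7  8  9 10 11 12 13 14
G :  0  1  0  1  0  1  0  1  0  1  0  1  0  1  0
G(n+2) = G(n) holds for n = 0,…,6 (a full window of length max(S) = 7), so the sequence is purely periodic with period 2.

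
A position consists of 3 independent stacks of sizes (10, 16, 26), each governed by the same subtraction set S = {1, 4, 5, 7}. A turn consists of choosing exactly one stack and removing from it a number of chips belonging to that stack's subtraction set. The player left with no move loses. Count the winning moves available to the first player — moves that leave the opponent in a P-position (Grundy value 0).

All stacks use S = {1, 4, 5, 7}:
G(0) = 0
G(1) = mex{0} = 1
G(2) = mex{1} = 0
G(3) = mex{0} = 1
G(4) = mex{1,0} = 2
G(5) = mex{2,1,0} = 3
G(6) = mex{3,0,1} = 2
G(7) = mex{2,1,0,0} = 3
G(8) = mex{3,2,1,1} = 0
G(9) = mex{0,3,2,0} = 1
G(10) = mex{1,2,3,1} = 0
G(11) = mex{0,3,2,2} = 1
G(12) = mex{1,0,3,3} = 2
G(13) = mex{2,1,0,2} = 3
G(14) = mex{3,0,1,3} = 2
G(15) = mex{2,1,0,0} = 3
G(16) = mex{3,2,1,1} = 0
G(17) = mex{0,3,2,0} = 1
G(18) = mex{1,2,3,1} = 0
G(19) = mex{0,3,2,2} = 1
G(20) = mex{1,0,3,3} = 2
G(21) = mex{2,1,0,2} = 3
G(22) = mex{3,0,1,3} = 2
G(23) = mex{2,1,0,0} = 3
G(24) = mex{3,2,1,1} = 0
G(25) = mex{0,3,2,0} = 1
G(26) = mex{1,2,3,1} = 0
Stack A: G(10) = 0.
Stack B: G(16) = 0.
Stack C: G(26) = 0.
Combined Grundy value = 0 ⊕ 0 ⊕ 0 = 0.
A winning move leaves total XOR = 0, i.e. changes one component's Grundy value g to g ⊕ X where X is the current total.
Stack A: target g' = 0⊕0 = 0, but every legal move changes the Grundy value (mex property), so 0 moves.
Stack B: target g' = 0⊕0 = 0, but every legal move changes the Grundy value (mex property), so 0 moves.
Stack C: target g' = 0⊕0 = 0, but every legal move changes the Grundy value (mex property), so 0 moves.

0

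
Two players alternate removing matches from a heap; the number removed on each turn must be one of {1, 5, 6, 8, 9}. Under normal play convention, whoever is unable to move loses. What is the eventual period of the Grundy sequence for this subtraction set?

G(0) = 0
G(1) = mex{0} = 1
G(2) = mex{1} = 0
G(3) = mex{0} = 1
G(4) = mex{1} = 0
G(5) = mex{0,0} = 1
G(6) = mex{1,1,0} = 2
G(7) = mex{2,0,1} = 3
G(8) = mex{3,1,0,0} = 2
G(9) = mex{2,0,1,1,0} = 3
G(10) = mex{3,1,0,0,1} = 2
G(11) = mex{2,2,1,1,0} = 3
G(12) = mex{3,3,2,0,1} = 4
G(13) = mex{4,2,3,1,0} = 5
G(14) = mex{5,3,2,2,1} = 0
G(15) = mex{0,2,3,3,2} = 1
G(16) = mex{1,3,2,2,3} = 0
G(17) = mex{0,4,3,3,2} = 1
G(18) = mex{1,5,4,2,3} = 0
G(19) = mex{0,0,5,3,2} = 1
G(20) = mex{1,1,0,4,3} = 2
G(21) = mex{2,0,1,5,4} = 3
G(22) = mex{3,1,0,0,5} = 2
G(23) = mex{2,0,1,1,0} = 3
G(24) = mex{3,1,0,0,1} = 2
G(25) = mex{2,2,1,1,0} = 3
G(26) = mex{3,3,2,0,1} = 4
G(27) = mex{4,2,3,1,0} = 5
G(28) = mex{5,3,2,2,1} = 0
G(29) = mex{0,2,3,3,2} = 1
G(n+14) = G(n) holds for n = 0,…,8 (a full window of length max(S) = 9), so the sequence is purely periodic with period 14.

14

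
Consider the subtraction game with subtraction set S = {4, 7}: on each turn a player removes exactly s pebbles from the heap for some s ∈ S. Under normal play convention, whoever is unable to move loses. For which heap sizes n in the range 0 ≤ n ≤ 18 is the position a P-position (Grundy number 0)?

0, 1, 2, 3, 11, 12, 13, 14

G(0) = 0
G(1) = mex{} = 0
G(2) = mex{} = 0
G(3) = mex{} = 0
G(4) = mex{0} = 1
G(5) = mex{0} = 1
G(6) = mex{0} = 1
G(7) = mex{0,0} = 1
G(8) = mex{1,0} = 2
G(9) = mex{1,0} = 2
G(10) = mex{1,0} = 2
G(11) = mex{1,1} = 0
G(12) = mex{2,1} = 0
G(13) = mex{2,1} = 0
G(14) = mex{2,1} = 0
G(15) = mex{0,2} = 1
G(16) = mex{0,2} = 1
G(17) = mex{0,2} = 1
G(18) = mex{0,0} = 1
P-positions are exactly the n with G(n) = 0.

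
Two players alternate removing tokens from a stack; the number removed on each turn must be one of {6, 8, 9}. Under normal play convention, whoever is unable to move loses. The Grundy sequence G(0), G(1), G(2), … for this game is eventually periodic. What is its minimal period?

15

n :  0  1  2  3  4  5  6  7  8  9 10 11 12 13 14 15 16 17 18 19 20 21 22 23 24 25 26 27 28 29 30 31
G :  0  0  0  0  0  0  1  1  1  1  1  1  2  2  2  0  0  0  0  0  0  1  1  1  1  1  1  2  2  2  0  0
G(n+15) = G(n) holds for n = 0,…,8 (a full window of length max(S) = 9), so the sequence is purely periodic with period 15.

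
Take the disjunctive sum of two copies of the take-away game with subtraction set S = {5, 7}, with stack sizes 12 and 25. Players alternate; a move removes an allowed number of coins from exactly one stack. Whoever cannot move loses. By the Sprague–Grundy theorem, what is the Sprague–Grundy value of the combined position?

All stacks use S = {5, 7}:
n :  0  1  2  3  4  5  6  7  8  9 10 11 12 13 14 15 16 17 18 19 20 21 22 23 24 25
G :  0  0  0  0  0  1  1  1  1  1  2  2  0  0  0  0  0  1  1  1  1  1  2  2  0  0
Stack A: G(12) = 0.
Stack B: G(25) = 0.
Combined Grundy value = 0 ⊕ 0 = 0.

0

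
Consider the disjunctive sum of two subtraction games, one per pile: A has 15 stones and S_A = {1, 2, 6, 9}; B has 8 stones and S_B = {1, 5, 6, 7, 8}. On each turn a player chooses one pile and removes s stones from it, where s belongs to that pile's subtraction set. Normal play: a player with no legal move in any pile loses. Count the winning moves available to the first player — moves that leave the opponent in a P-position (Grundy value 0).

Pile A, S = {1, 2, 6, 9}:
G(0) = 0
G(1) = mex{0} = 1
G(2) = mex{1,0} = 2
G(3) = mex{2,1} = 0
G(4) = mex{0,2} = 1
G(5) = mex{1,0} = 2
G(6) = mex{2,1,0} = 3
G(7) = mex{3,2,1} = 0
G(8) = mex{0,3,2} = 1
G(9) = mex{1,0,0,0} = 2
G(10) = mex{2,1,1,1} = 0
G(11) = mex{0,2,2,2} = 1
G(12) = mex{1,0,3,0} = 2
G(13) = mex{2,1,0,1} = 3
G(14) = mex{3,2,1,2} = 0
G(15) = mex{0,3,2,3} = 1
G_A(15) = 1.
Pile B, S = {1, 5, 6, 7, 8}:
G(0) = 0
G(1) = mex{0} = 1
G(2) = mex{1} = 0
G(3) = mex{0} = 1
G(4) = mex{1} = 0
G(5) = mex{0,0} = 1
G(6) = mex{1,1,0} = 2
G(7) = mex{2,0,1,0} = 3
G(8) = mex{3,1,0,1,0} = 2
G_B(8) = 2.
Combined Grundy value = 1 ⊕ 2 = 3.
A winning move leaves total XOR = 0, i.e. changes one component's Grundy value g to g ⊕ X where X is the current total.
Pile A: need g' = 1⊕3 = 2. Options: 15−1→G=0, 15−2→G=3, 15−6→G=2, 15−9→G=3. Hits: 1.
Pile B: need g' = 2⊕3 = 1. Options: 8−1→G=3, 8−5→G=1, 8−6→G=0, 8−7→G=1, 8−8→G=0. Hits: 2.

3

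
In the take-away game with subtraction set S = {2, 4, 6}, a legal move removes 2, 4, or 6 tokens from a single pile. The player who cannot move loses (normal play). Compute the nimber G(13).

2

n :  0  1  2  3  4  5  6  7  8  9 10 11 12 13
G :  0  0  1  1  2  2  3  3  0  0  1  1  2  2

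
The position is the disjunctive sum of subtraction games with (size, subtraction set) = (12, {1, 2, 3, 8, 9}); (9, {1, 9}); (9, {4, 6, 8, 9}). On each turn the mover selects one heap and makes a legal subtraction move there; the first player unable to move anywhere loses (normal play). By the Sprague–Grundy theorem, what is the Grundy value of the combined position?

Heap A, S = {1, 2, 3, 8, 9}:
G(0) = 0
G(1) = mex{0} = 1
G(2) = mex{1,0} = 2
G(3) = mex{2,1,0} = 3
G(4) = mex{3,2,1} = 0
G(5) = mex{0,3,2} = 1
G(6) = mex{1,0,3} = 2
G(7) = mex{2,1,0} = 3
G(8) = mex{3,2,1,0} = 4
G(9) = mex{4,3,2,1,0} = 5
G(10) = mex{5,4,3,2,1} = 0
G(11) = mex{0,5,4,3,2} = 1
G(12) = mex{1,0,5,0,3} = 2
G_A(12) = 2.
Heap B, S = {1, 9}:
G(0) = 0
G(1) = mex{0} = 1
G(2) = mex{1} = 0
G(3) = mex{0} = 1
G(4) = mex{1} = 0
G(5) = mex{0} = 1
G(6) = mex{1} = 0
G(7) = mex{0} = 1
G(8) = mex{1} = 0
G(9) = mex{0,0} = 1
G_B(9) = 1.
Heap C, S = {4, 6, 8, 9}:
G(0) = 0
G(1) = mex{} = 0
G(2) = mex{} = 0
G(3) = mex{} = 0
G(4) = mex{0} = 1
G(5) = mex{0} = 1
G(6) = mex{0,0} = 1
G(7) = mex{0,0} = 1
G(8) = mex{1,0,0} = 2
G(9) = mex{1,0,0,0} = 2
G_C(9) = 2.
Combined Grundy value = 2 ⊕ 1 ⊕ 2 = 1.

1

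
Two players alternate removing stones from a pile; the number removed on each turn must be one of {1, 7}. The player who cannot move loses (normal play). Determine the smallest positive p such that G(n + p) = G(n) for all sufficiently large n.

G(0) = 0
G(1) = mex{0} = 1
G(2) = mex{1} = 0
G(3) = mex{0} = 1
G(4) = mex{1} = 0
G(5) = mex{0} = 1
G(6) = mex{1} = 0
G(7) = mex{0,0} = 1
G(8) = mex{1,1} = 0
G(9) = mex{0,0} = 1
G(10) = mex{1,1} = 0
G(11) = mex{0,0} = 1
G(12) = mex{1,1} = 0
G(13) = mex{0,0} = 1
G(14) = mex{1,1} = 0
G(n+2) = G(n) holds for n = 0,…,6 (a full window of length max(S) = 7), so the sequence is purely periodic with period 2.

2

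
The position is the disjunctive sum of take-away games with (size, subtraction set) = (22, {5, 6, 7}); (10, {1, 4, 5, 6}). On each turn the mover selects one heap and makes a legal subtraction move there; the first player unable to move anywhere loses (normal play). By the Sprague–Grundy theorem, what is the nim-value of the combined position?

3

Heap A, S = {5, 6, 7}:
n :  0  1  2  3  4  5  6  7  8  9 10 11 12 13 14 15 16 17 18 19 20 21 22
G :  0  0  0  0  0  1  1  1  1  1  2  2  0  0  0  0  0  1  1  1  1  1  2
G_A(22) = 2.
Heap B, S = {1, 4, 5, 6}:
n :  0  1  2  3  4  5  6  7  8  9 10
G :  0  1  0  1  2  3  2  3  4  0  1
G_B(10) = 1.
Combined Grundy value = 2 ⊕ 1 = 3.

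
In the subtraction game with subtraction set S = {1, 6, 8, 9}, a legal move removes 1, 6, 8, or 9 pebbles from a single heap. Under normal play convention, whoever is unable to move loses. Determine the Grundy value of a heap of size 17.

0

G(0) = 0
G(1) = mex{0} = 1
G(2) = mex{1} = 0
G(3) = mex{0} = 1
G(4) = mex{1} = 0
G(5) = mex{0} = 1
G(6) = mex{1,0} = 2
G(7) = mex{2,1} = 0
G(8) = mex{0,0,0} = 1
G(9) = mex{1,1,1,0} = 2
G(10) = mex{2,0,0,1} = 3
G(11) = mex{3,1,1,0} = 2
G(12) = mex{2,2,0,1} = 3
G(13) = mex{3,0,1,0} = 2
G(14) = mex{2,1,2,1} = 0
G(15) = mex{0,2,0,2} = 1
G(16) = mex{1,3,1,0} = 2
G(17) = mex{2,2,2,1} = 0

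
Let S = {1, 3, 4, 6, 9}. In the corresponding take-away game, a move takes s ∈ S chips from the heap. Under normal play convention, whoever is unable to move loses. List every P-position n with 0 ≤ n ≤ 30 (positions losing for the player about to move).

0, 2, 7, 12, 14, 19, 24, 26

n :  0  1  2  3  4  5  6  7  8  9 10 11 12 13 14 15 16 17 18 19 20 21 22 23 24 25 26 27 28 29 30
G :  0  1  0  1  2  3  2  0  1  4  3  2  0  1  0  1  2  3  2  0  1  4  3  2  0  1  0  1  2  3  2
P-positions are exactly the n with G(n) = 0.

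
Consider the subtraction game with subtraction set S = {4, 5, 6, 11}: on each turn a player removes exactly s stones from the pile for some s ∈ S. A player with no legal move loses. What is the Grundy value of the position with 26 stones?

2

G(0) = 0
G(1) = mex{} = 0
G(2) = mex{} = 0
G(3) = mex{} = 0
G(4) = mex{0} = 1
G(5) = mex{0,0} = 1
G(6) = mex{0,0,0} = 1
G(7) = mex{0,0,0} = 1
G(8) = mex{1,0,0} = 2
G(9) = mex{1,1,0} = 2
G(10) = mex{1,1,1} = 0
G(11) = mex{1,1,1,0} = 2
G(12) = mex{2,1,1,0} = 3
G(13) = mex{2,2,1,0} = 3
G(14) = mex{0,2,2,0} = 1
G(15) = mex{2,0,2,1} = 3
G(16) = mex{3,2,0,1} = 4
G(17) = mex{3,3,2,1} = 0
G(18) = mex{1,3,3,1} = 0
G(19) = mex{3,1,3,2} = 0
G(20) = mex{4,3,1,2} = 0
G(21) = mex{0,4,3,0} = 1
G(22) = mex{0,0,4,2} = 1
G(23) = mex{0,0,0,3} = 1
G(24) = mex{0,0,0,3} = 1
G(25) = mex{1,0,0,1} = 2
G(26) = mex{1,1,0,3} = 2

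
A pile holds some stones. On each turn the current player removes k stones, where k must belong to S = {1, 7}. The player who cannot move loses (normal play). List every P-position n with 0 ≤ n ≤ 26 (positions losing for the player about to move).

0, 2, 4, 6, 8, 10, 12, 14, 16, 18, 20, 22, 24, 26

G(0) = 0
G(1) = mex{0} = 1
G(2) = mex{1} = 0
G(3) = mex{0} = 1
G(4) = mex{1} = 0
G(5) = mex{0} = 1
G(6) = mex{1} = 0
G(7) = mex{0,0} = 1
G(8) = mex{1,1} = 0
G(9) = mex{0,0} = 1
G(10) = mex{1,1} = 0
G(11) = mex{0,0} = 1
G(12) = mex{1,1} = 0
G(13) = mex{0,0} = 1
G(14) = mex{1,1} = 0
G(15) = mex{0,0} = 1
G(16) = mex{1,1} = 0
G(17) = mex{0,0} = 1
G(18) = mex{1,1} = 0
G(19) = mex{0,0} = 1
G(20) = mex{1,1} = 0
G(21) = mex{0,0} = 1
G(22) = mex{1,1} = 0
G(23) = mex{0,0} = 1
G(24) = mex{1,1} = 0
G(25) = mex{0,0} = 1
G(26) = mex{1,1} = 0
P-positions are exactly the n with G(n) = 0.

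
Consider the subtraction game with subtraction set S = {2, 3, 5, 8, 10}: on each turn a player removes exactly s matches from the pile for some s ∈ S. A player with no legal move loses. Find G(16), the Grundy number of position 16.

1

n :  0  1  2  3  4  5  6  7  8  9 10 11 12 13 14 15 16
G :  0  0  1  1  2  2  3  0  4  1  3  2  4  0  0  1  1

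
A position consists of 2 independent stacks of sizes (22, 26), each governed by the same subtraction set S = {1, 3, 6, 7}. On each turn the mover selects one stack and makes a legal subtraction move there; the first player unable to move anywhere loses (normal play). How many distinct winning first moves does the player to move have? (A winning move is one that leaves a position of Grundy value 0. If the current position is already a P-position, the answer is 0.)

2

All stacks use S = {1, 3, 6, 7}:
G(0) = 0
G(1) = mex{0} = 1
G(2) = mex{1} = 0
G(3) = mex{0,0} = 1
G(4) = mex{1,1} = 0
G(5) = mex{0,0} = 1
G(6) = mex{1,1,0} = 2
G(7) = mex{2,0,1,0} = 3
G(8) = mex{3,1,0,1} = 2
G(9) = mex{2,2,1,0} = 3
G(10) = mex{3,3,0,1} = 2
G(11) = mex{2,2,1,0} = 3
G(12) = mex{3,3,2,1} = 0
G(13) = mex{0,2,3,2} = 1
G(14) = mex{1,3,2,3} = 0
G(15) = mex{0,0,3,2} = 1
G(16) = mex{1,1,2,3} = 0
G(17) = mex{0,0,3,2} = 1
G(18) = mex{1,1,0,3} = 2
G(19) = mex{2,0,1,0} = 3
G(20) = mex{3,1,0,1} = 2
G(21) = mex{2,2,1,0} = 3
G(22) = mex{3,3,0,1} = 2
G(23) = mex{2,2,1,0} = 3
G(24) = mex{3,3,2,1} = 0
G(25) = mex{0,2,3,2} = 1
G(26) = mex{1,3,2,3} = 0
Stack A: G(22) = 2.
Stack B: G(26) = 0.
Combined Grundy value = 2 ⊕ 0 = 2.
A winning move leaves total XOR = 0, i.e. changes one component's Grundy value g to g ⊕ X where X is the current total.
Stack A: need g' = 2⊕2 = 0. Options: 22−1→G=3, 22−3→G=3, 22−6→G=0, 22−7→G=1. Hits: 1.
Stack B: need g' = 0⊕2 = 2. Options: 26−1→G=1, 26−3→G=3, 26−6→G=2, 26−7→G=3. Hits: 1.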